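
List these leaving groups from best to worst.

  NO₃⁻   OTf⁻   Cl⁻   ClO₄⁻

OTf⁻ > ClO₄⁻ > Cl⁻ > NO₃⁻

OTf⁻: pKₐ(CF₃SO₃H (triflic acid)) ≈ -14 — charge spread over three oxygens and a CF₃ group; the premier leaving group in synthesis
ClO₄⁻: pKₐ(HClO₄) ≈ -10 — extremely weak base; rarely used for safety reasons
Cl⁻: pKₐ(HCl) ≈ -7 — moderately weak base
NO₃⁻: pKₐ(HNO₃) ≈ -1.3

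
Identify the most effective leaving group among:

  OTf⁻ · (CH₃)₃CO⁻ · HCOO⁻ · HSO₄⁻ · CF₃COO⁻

The more stable X⁻ (or X) is on its own — i.e. the weaker a base it is — the better a leaving group it makes.
OTf⁻: pKₐ(CF₃SO₃H (triflic acid)) ≈ -14
HSO₄⁻: pKₐ(H₂SO₄) ≈ -3
CF₃COO⁻: pKₐ(CF₃COOH) ≈ 0.2
HCOO⁻: pKₐ(HCOOH) ≈ 3.8
(CH₃)₃CO⁻: pKₐ(t-BuOH) ≈ 18

OTf⁻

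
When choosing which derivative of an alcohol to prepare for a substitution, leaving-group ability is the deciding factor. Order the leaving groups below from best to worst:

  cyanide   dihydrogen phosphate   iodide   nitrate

A good leaving group is a weak base: the lower the pKₐ of its conjugate acid, the more readily it departs.
iodide: pKₐ(HI) ≈ -10 — large, highly polarisable; very weak base
nitrate: pKₐ(HNO₃) ≈ -1.3 — resonance-delocalised over three oxygens
dihydrogen phosphate: pKₐ(H₃PO₄) ≈ 2.1
cyanide: pKₐ(HCN) ≈ 9.2 — sp carbon stabilises the charge somewhat, but still a poor LG

iodide > nitrate > dihydrogen phosphate > cyanide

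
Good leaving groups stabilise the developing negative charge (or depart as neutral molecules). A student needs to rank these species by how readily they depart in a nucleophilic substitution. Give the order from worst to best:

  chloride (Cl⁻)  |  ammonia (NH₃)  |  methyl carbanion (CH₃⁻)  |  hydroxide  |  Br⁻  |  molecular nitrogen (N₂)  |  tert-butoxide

methyl carbanion (CH₃⁻) < tert-butoxide < hydroxide < ammonia (NH₃) < chloride (Cl⁻) < Br⁻ < molecular nitrogen (N₂)

Rank by basicity of the departing species: weakest base leaves most easily.
molecular nitrogen (N₂): no meaningful conjugate acid; N₂ departs as an exceptionally stable neutral molecule
Br⁻: pKₐ(HBr) ≈ -9 — weak base; good leaving group
chloride (Cl⁻): pKₐ(HCl) ≈ -7
ammonia (NH₃): pKₐ(NH₄⁺) ≈ 9.2 — neutral but moderately basic; leaves from R–NH₃⁺
hydroxide: pKₐ(H₂O) ≈ 15.7
tert-butoxide: pKₐ(t-BuOH) ≈ 18
methyl carbanion (CH₃⁻): pKₐ(CH₄) ≈ 48 — unstabilised carbanion; the worst conceivable leaving group
Listed from poorest to best leaving group as asked.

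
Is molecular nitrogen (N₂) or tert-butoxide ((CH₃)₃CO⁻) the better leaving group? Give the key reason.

molecular nitrogen (N₂)

molecular nitrogen (N₂) is the better leaving group.
N₂ is the ultimate leaving group — it departs as an exceptionally stable neutral molecule, whereas tert-butoxide ((CH₃)₃CO⁻) (pKₐ(t-BuOH) ≈ 18) is far more basic.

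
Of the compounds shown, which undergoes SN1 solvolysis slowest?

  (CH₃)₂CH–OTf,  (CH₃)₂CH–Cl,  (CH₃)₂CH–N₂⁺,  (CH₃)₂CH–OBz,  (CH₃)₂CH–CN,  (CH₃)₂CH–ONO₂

(CH₃)₂CH–CN

The skeletons are identical, so relative rate is governed entirely by leaving-group ability.
A good leaving group is a weak base: the lower the pKₐ of its conjugate acid, the more readily it departs.
(CH₃)₂CH–N₂⁺ loses N₂: no meaningful conjugate acid; N₂ departs as an exceptionally stable neutral molecule
(CH₃)₂CH–OTf loses OTf⁻: pKₐ(CF₃SO₃H (triflic acid)) ≈ -14
(CH₃)₂CH–Cl loses Cl⁻: pKₐ(HCl) ≈ -7
(CH₃)₂CH–ONO₂ loses NO₃⁻: pKₐ(HNO₃) ≈ -1.3
(CH₃)₂CH–OBz loses PhCOO⁻: pKₐ(C₆H₅COOH) ≈ 4.2
(CH₃)₂CH–CN loses CN⁻: pKₐ(HCN) ≈ 9.2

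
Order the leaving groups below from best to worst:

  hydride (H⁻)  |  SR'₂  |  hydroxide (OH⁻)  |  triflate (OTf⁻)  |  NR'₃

triflate (OTf⁻): pKₐ(CF₃SO₃H (triflic acid)) ≈ -14 — charge spread over three oxygens and a CF₃ group; the premier leaving group in synthesis
SR'₂: pKₐ(R'₂SH⁺) ≈ -7 — neutral; leaves from a sulfonium salt (R–SR'₂⁺)
NR'₃: pKₐ(R'₃NH⁺) ≈ 10.7 — neutral but still a fairly strong base; Hofmann-elimination LG
hydroxide (OH⁻): pKₐ(H₂O) ≈ 15.7 — strong base; essentially never leaves without prior activation
hydride (H⁻): pKₐ(H₂) ≈ 36 — extremely strong base; leaves only in special hydride-transfer contexts

triflate (OTf⁻) > SR'₂ > NR'₃ > hydroxide (OH⁻) > hydride (H⁻)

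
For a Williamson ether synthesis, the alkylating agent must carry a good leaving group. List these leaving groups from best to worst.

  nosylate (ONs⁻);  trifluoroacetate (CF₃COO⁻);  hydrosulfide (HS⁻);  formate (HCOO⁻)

nosylate (ONs⁻) > trifluoroacetate (CF₃COO⁻) > formate (HCOO⁻) > hydrosulfide (HS⁻)

nosylate (ONs⁻): pKₐ(p-O₂NC₆H₄SO₃H) ≈ -3.5
trifluoroacetate (CF₃COO⁻): pKₐ(CF₃COOH) ≈ 0.2
formate (HCOO⁻): pKₐ(HCOOH) ≈ 3.8
hydrosulfide (HS⁻): pKₐ(H₂S) ≈ 7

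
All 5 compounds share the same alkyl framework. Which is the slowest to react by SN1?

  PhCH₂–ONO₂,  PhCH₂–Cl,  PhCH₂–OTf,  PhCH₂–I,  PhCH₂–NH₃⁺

PhCH₂–NH₃⁺

Same R in every case — rank the leaving groups.
Leaving-group ability tracks the stability of the departed species; conjugate-acid pKₐ is the usual yardstick (lower pKₐ → better LG).
PhCH₂–OTf loses OTf⁻: pKₐ(CF₃SO₃H (triflic acid)) ≈ -14
PhCH₂–I loses I⁻: pKₐ(HI) ≈ -10
PhCH₂–Cl loses Cl⁻: pKₐ(HCl) ≈ -7
PhCH₂–ONO₂ loses NO₃⁻: pKₐ(HNO₃) ≈ -1.3
PhCH₂–NH₃⁺ loses NH₃: pKₐ(NH₄⁺) ≈ 9.2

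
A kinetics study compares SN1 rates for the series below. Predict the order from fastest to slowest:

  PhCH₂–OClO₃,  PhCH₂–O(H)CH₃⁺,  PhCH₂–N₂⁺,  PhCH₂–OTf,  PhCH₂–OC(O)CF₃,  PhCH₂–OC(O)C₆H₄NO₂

PhCH₂–N₂⁺ > PhCH₂–OTf > PhCH₂–OClO₃ > PhCH₂–O(H)CH₃⁺ > PhCH₂–OC(O)CF₃ > PhCH₂–OC(O)C₆H₄NO₂

The skeletons are identical, so relative rate is governed entirely by leaving-group ability.
A good leaving group is a weak base: the lower the pKₐ of its conjugate acid, the more readily it departs.
PhCH₂–N₂⁺ loses N₂: no meaningful conjugate acid; N₂ departs as an exceptionally stable neutral molecule
PhCH₂–OTf loses OTf⁻: pKₐ(CF₃SO₃H (triflic acid)) ≈ -14
PhCH₂–OClO₃ loses ClO₄⁻: pKₐ(HClO₄) ≈ -10
PhCH₂–O(H)CH₃⁺ loses R'OH: pKₐ(R'OH₂⁺) ≈ -2.4
PhCH₂–OC(O)CF₃ loses CF₃COO⁻: pKₐ(CF₃COOH) ≈ 0.2
PhCH₂–OC(O)C₆H₄NO₂ loses p-O₂N–C₆H₄–COO⁻: pKₐ(p-nitrobenzoic acid) ≈ 3.4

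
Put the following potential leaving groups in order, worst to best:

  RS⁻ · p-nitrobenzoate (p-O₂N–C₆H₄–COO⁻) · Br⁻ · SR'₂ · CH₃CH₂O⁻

Leaving-group ability tracks the stability of the departed species; conjugate-acid pKₐ is the usual yardstick (lower pKₐ → better LG).
Br⁻: pKₐ(HBr) ≈ -9
SR'₂: pKₐ(R'₂SH⁺) ≈ -7
p-nitrobenzoate (p-O₂N–C₆H₄–COO⁻): pKₐ(p-nitrobenzoic acid) ≈ 3.4 — electron-withdrawing nitro group stabilises the carboxylate
RS⁻: pKₐ(RSH (a thiol)) ≈ 10.5
CH₃CH₂O⁻: pKₐ(CH₃CH₂OH) ≈ 16
Reversing gives the worst-to-best order requested.

CH₃CH₂O⁻ < RS⁻ < p-nitrobenzoate (p-O₂N–C₆H₄–COO⁻) < SR'₂ < Br⁻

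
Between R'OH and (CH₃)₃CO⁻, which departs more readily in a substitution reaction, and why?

R'OH

R'OH is the better leaving group.
pKₐ(R'OH₂⁺) ≈ -2.4 versus pKₐ(t-BuOH) ≈ 18: R'OH is the much weaker base.
Neutral; leaves from a protonated ether (an oxonium ion, R–O(H)R'⁺).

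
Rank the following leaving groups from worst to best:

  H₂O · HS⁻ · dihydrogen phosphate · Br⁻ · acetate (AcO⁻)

Rank by basicity of the departing species: weakest base leaves most easily.
Br⁻: pKₐ(HBr) ≈ -9 — weak base; good leaving group
H₂O: pKₐ(H₃O⁺) ≈ -1.7 — neutral; leaves from a protonated alcohol (R–OH₂⁺)
dihydrogen phosphate: pKₐ(H₃PO₄) ≈ 2.1 — moderate base; biological leaving group after further activation
acetate (AcO⁻): pKₐ(CH₃COOH) ≈ 4.8
HS⁻: pKₐ(H₂S) ≈ 7
Listed from poorest to best leaving group as asked.

HS⁻ < acetate (AcO⁻) < dihydrogen phosphate < H₂O < Br⁻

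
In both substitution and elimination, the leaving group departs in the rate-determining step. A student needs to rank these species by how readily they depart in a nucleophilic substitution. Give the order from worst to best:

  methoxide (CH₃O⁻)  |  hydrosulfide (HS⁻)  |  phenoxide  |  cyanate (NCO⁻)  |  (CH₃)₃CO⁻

The more stable X⁻ (or X) is on its own — i.e. the weaker a base it is — the better a leaving group it makes.
cyanate (NCO⁻): pKₐ(HOCN) ≈ 3.5
hydrosulfide (HS⁻): pKₐ(H₂S) ≈ 7
phenoxide: pKₐ(C₆H₅OH (phenol)) ≈ 10
methoxide (CH₃O⁻): pKₐ(CH₃OH) ≈ 15.5 — strong base; alkoxides do not leave unassisted
(CH₃)₃CO⁻: pKₐ(t-BuOH) ≈ 18
Listed from poorest to best leaving group as asked.

(CH₃)₃CO⁻ < methoxide (CH₃O⁻) < phenoxide < hydrosulfide (HS⁻) < cyanate (NCO⁻)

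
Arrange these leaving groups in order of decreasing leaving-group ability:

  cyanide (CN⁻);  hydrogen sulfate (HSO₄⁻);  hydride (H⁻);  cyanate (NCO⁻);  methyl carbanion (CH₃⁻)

hydrogen sulfate (HSO₄⁻) > cyanate (NCO⁻) > cyanide (CN⁻) > hydride (H⁻) > methyl carbanion (CH₃⁻)

Leaving-group ability tracks the stability of the departed species; conjugate-acid pKₐ is the usual yardstick (lower pKₐ → better LG).
hydrogen sulfate (HSO₄⁻): pKₐ(H₂SO₄) ≈ -3
cyanate (NCO⁻): pKₐ(HOCN) ≈ 3.5
cyanide (CN⁻): pKₐ(HCN) ≈ 9.2
hydride (H⁻): pKₐ(H₂) ≈ 36
methyl carbanion (CH₃⁻): pKₐ(CH₄) ≈ 48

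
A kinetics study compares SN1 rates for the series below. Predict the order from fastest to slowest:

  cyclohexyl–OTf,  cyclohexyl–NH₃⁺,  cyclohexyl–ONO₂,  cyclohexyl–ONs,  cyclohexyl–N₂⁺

Same R in every case — rank the leaving groups.
A good leaving group is a weak base: the lower the pKₐ of its conjugate acid, the more readily it departs.
cyclohexyl–N₂⁺ loses N₂: no meaningful conjugate acid; N₂ departs as an exceptionally stable neutral molecule
cyclohexyl–OTf loses OTf⁻: pKₐ(CF₃SO₃H (triflic acid)) ≈ -14
cyclohexyl–ONs loses ONs⁻: pKₐ(p-O₂NC₆H₄SO₃H) ≈ -3.5
cyclohexyl–ONO₂ loses NO₃⁻: pKₐ(HNO₃) ≈ -1.3
cyclohexyl–NH₃⁺ loses NH₃: pKₐ(NH₄⁺) ≈ 9.2

cyclohexyl–N₂⁺ > cyclohexyl–OTf > cyclohexyl–ONs > cyclohexyl–ONO₂ > cyclohexyl–NH₃⁺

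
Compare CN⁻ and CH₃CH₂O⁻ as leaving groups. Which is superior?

CN⁻

CN⁻ is the better leaving group.
pKₐ(HCN) ≈ 9.2 versus pKₐ(CH₃CH₂OH) ≈ 16: CN⁻ is the much weaker base.
Sp carbon stabilises the charge somewhat, but still a poor LG.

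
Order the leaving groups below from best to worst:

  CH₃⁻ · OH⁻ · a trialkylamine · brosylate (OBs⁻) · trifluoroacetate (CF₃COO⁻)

brosylate (OBs⁻) > trifluoroacetate (CF₃COO⁻) > a trialkylamine > OH⁻ > CH₃⁻

The more stable X⁻ (or X) is on its own — i.e. the weaker a base it is — the better a leaving group it makes.
brosylate (OBs⁻): pKₐ(p-BrC₆H₄SO₃H) ≈ -2.8 — arenesulfonate with a p-bromo substituent
trifluoroacetate (CF₃COO⁻): pKₐ(CF₃COOH) ≈ 0.2
a trialkylamine: pKₐ(R'₃NH⁺) ≈ 10.7 — neutral but still a fairly strong base; Hofmann-elimination LG
OH⁻: pKₐ(H₂O) ≈ 15.7 — strong base; essentially never leaves without prior activation
CH₃⁻: pKₐ(CH₄) ≈ 48 — unstabilised carbanion; the worst conceivable leaving group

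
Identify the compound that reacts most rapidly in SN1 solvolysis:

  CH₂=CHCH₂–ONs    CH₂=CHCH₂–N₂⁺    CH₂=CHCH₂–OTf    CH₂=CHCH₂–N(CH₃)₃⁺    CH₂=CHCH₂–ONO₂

CH₂=CHCH₂–N₂⁺

Same R in every case — rank the leaving groups.
A good leaving group is a weak base: the lower the pKₐ of its conjugate acid, the more readily it departs.
CH₂=CHCH₂–N₂⁺ loses N₂: no meaningful conjugate acid; N₂ departs as an exceptionally stable neutral molecule
CH₂=CHCH₂–OTf loses OTf⁻: pKₐ(CF₃SO₃H (triflic acid)) ≈ -14
CH₂=CHCH₂–ONs loses ONs⁻: pKₐ(p-O₂NC₆H₄SO₃H) ≈ -3.5
CH₂=CHCH₂–ONO₂ loses NO₃⁻: pKₐ(HNO₃) ≈ -1.3
CH₂=CHCH₂–N(CH₃)₃⁺ loses NR'₃: pKₐ(R'₃NH⁺) ≈ 10.7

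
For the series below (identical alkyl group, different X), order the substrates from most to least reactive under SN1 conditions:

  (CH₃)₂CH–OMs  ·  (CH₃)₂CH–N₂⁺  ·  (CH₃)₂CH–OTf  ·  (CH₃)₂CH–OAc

(CH₃)₂CH–N₂⁺ > (CH₃)₂CH–OTf > (CH₃)₂CH–OMs > (CH₃)₂CH–OAc

With the same alkyl group throughout, only the leaving group differentiates the rates.
The more stable X⁻ (or X) is on its own — i.e. the weaker a base it is — the better a leaving group it makes.
(CH₃)₂CH–N₂⁺ loses N₂: no meaningful conjugate acid; N₂ departs as an exceptionally stable neutral molecule
(CH₃)₂CH–OTf loses OTf⁻: pKₐ(CF₃SO₃H (triflic acid)) ≈ -14
(CH₃)₂CH–OMs loses OMs⁻: pKₐ(CH₃SO₃H (MsOH)) ≈ -1.9
(CH₃)₂CH–OAc loses AcO⁻: pKₐ(CH₃COOH) ≈ 4.8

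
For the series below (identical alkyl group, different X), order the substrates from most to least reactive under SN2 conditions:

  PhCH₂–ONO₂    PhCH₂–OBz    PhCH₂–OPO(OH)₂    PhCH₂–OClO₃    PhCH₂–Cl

With the same alkyl group throughout, only the leaving group differentiates the rates.
A good leaving group is a weak base: the lower the pKₐ of its conjugate acid, the more readily it departs.
PhCH₂–OClO₃ loses ClO₄⁻: pKₐ(HClO₄) ≈ -10
PhCH₂–Cl loses Cl⁻: pKₐ(HCl) ≈ -7
PhCH₂–ONO₂ loses NO₃⁻: pKₐ(HNO₃) ≈ -1.3
PhCH₂–OPO(OH)₂ loses H₂PO₄⁻: pKₐ(H₃PO₄) ≈ 2.1
PhCH₂–OBz loses PhCOO⁻: pKₐ(C₆H₅COOH) ≈ 4.2

PhCH₂–OClO₃ > PhCH₂–Cl > PhCH₂–ONO₂ > PhCH₂–OPO(OH)₂ > PhCH₂–OBz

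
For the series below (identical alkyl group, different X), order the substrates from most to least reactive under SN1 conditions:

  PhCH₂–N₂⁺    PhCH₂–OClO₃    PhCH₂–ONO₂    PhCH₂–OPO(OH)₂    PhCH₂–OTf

PhCH₂–N₂⁺ > PhCH₂–OTf > PhCH₂–OClO₃ > PhCH₂–ONO₂ > PhCH₂–OPO(OH)₂

The skeletons are identical, so relative rate is governed entirely by leaving-group ability.
Rank by basicity of the departing species: weakest base leaves most easily.
PhCH₂–N₂⁺ loses N₂: no meaningful conjugate acid; N₂ departs as an exceptionally stable neutral molecule
PhCH₂–OTf loses OTf⁻: pKₐ(CF₃SO₃H (triflic acid)) ≈ -14
PhCH₂–OClO₃ loses ClO₄⁻: pKₐ(HClO₄) ≈ -10
PhCH₂–ONO₂ loses NO₃⁻: pKₐ(HNO₃) ≈ -1.3
PhCH₂–OPO(OH)₂ loses H₂PO₄⁻: pKₐ(H₃PO₄) ≈ 2.1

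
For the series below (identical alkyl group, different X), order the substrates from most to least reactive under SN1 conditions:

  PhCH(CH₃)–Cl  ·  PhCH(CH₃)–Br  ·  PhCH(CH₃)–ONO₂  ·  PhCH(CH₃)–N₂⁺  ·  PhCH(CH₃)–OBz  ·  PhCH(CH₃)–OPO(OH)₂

Same R in every case — rank the leaving groups.
Leaving-group ability tracks the stability of the departed species; conjugate-acid pKₐ is the usual yardstick (lower pKₐ → better LG).
PhCH(CH₃)–N₂⁺ loses N₂: no meaningful conjugate acid; N₂ departs as an exceptionally stable neutral molecule
PhCH(CH₃)–Br loses Br⁻: pKₐ(HBr) ≈ -9
PhCH(CH₃)–Cl loses Cl⁻: pKₐ(HCl) ≈ -7
PhCH(CH₃)–ONO₂ loses NO₃⁻: pKₐ(HNO₃) ≈ -1.3
PhCH(CH₃)–OPO(OH)₂ loses H₂PO₄⁻: pKₐ(H₃PO₄) ≈ 2.1
PhCH(CH₃)–OBz loses PhCOO⁻: pKₐ(C₆H₅COOH) ≈ 4.2

PhCH(CH₃)–N₂⁺ > PhCH(CH₃)–Br > PhCH(CH₃)–Cl > PhCH(CH₃)–ONO₂ > PhCH(CH₃)–OPO(OH)₂ > PhCH(CH₃)–OBz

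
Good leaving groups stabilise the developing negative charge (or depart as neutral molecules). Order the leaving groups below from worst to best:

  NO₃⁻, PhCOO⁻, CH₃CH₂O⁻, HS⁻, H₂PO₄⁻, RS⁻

A good leaving group is a weak base: the lower the pKₐ of its conjugate acid, the more readily it departs.
NO₃⁻: pKₐ(HNO₃) ≈ -1.3
H₂PO₄⁻: pKₐ(H₃PO₄) ≈ 2.1
PhCOO⁻: pKₐ(C₆H₅COOH) ≈ 4.2
HS⁻: pKₐ(H₂S) ≈ 7
RS⁻: pKₐ(RSH (a thiol)) ≈ 10.5
CH₃CH₂O⁻: pKₐ(CH₃CH₂OH) ≈ 16
Listed from poorest to best leaving group as asked.

CH₃CH₂O⁻ < RS⁻ < HS⁻ < PhCOO⁻ < H₂PO₄⁻ < NO₃⁻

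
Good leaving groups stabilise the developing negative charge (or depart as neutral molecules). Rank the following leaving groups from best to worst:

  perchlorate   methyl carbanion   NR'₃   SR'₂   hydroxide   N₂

N₂ > perchlorate > SR'₂ > NR'₃ > hydroxide > methyl carbanion

The more stable X⁻ (or X) is on its own — i.e. the weaker a base it is — the better a leaving group it makes.
N₂: no meaningful conjugate acid; N₂ departs as an exceptionally stable neutral molecule
perchlorate: pKₐ(HClO₄) ≈ -10
SR'₂: pKₐ(R'₂SH⁺) ≈ -7
NR'₃: pKₐ(R'₃NH⁺) ≈ 10.7
hydroxide: pKₐ(H₂O) ≈ 15.7
methyl carbanion: pKₐ(CH₄) ≈ 48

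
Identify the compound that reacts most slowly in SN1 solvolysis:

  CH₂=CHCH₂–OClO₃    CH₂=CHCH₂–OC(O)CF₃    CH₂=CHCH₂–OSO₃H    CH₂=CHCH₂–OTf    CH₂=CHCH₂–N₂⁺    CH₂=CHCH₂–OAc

CH₂=CHCH₂–OAc

Same R in every case — rank the leaving groups.
The more stable X⁻ (or X) is on its own — i.e. the weaker a base it is — the better a leaving group it makes.
CH₂=CHCH₂–N₂⁺ loses N₂: no meaningful conjugate acid; N₂ departs as an exceptionally stable neutral molecule
CH₂=CHCH₂–OTf loses OTf⁻: pKₐ(CF₃SO₃H (triflic acid)) ≈ -14
CH₂=CHCH₂–OClO₃ loses ClO₄⁻: pKₐ(HClO₄) ≈ -10
CH₂=CHCH₂–OSO₃H loses HSO₄⁻: pKₐ(H₂SO₄) ≈ -3
CH₂=CHCH₂–OC(O)CF₃ loses CF₃COO⁻: pKₐ(CF₃COOH) ≈ 0.2
CH₂=CHCH₂–OAc loses AcO⁻: pKₐ(CH₃COOH) ≈ 4.8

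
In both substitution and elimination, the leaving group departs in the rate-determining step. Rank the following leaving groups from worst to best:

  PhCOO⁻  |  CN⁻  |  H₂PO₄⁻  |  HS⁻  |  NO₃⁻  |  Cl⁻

A good leaving group is a weak base: the lower the pKₐ of its conjugate acid, the more readily it departs.
Cl⁻: pKₐ(HCl) ≈ -7
NO₃⁻: pKₐ(HNO₃) ≈ -1.3
H₂PO₄⁻: pKₐ(H₃PO₄) ≈ 2.1
PhCOO⁻: pKₐ(C₆H₅COOH) ≈ 4.2
HS⁻: pKₐ(H₂S) ≈ 7
CN⁻: pKₐ(HCN) ≈ 9.2
Listed from poorest to best leaving group as asked.

CN⁻ < HS⁻ < PhCOO⁻ < H₂PO₄⁻ < NO₃⁻ < Cl⁻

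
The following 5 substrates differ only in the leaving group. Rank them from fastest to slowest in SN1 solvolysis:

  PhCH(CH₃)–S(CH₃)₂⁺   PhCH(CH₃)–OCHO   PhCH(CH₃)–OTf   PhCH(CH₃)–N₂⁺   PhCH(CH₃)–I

Identical carbon frameworks mean the comparison reduces to leaving-group quality.
Rank by basicity of the departing species: weakest base leaves most easily.
PhCH(CH₃)–N₂⁺ loses N₂: no meaningful conjugate acid; N₂ departs as an exceptionally stable neutral molecule
PhCH(CH₃)–OTf loses OTf⁻: pKₐ(CF₃SO₃H (triflic acid)) ≈ -14
PhCH(CH₃)–I loses I⁻: pKₐ(HI) ≈ -10
PhCH(CH₃)–S(CH₃)₂⁺ loses SR'₂: pKₐ(R'₂SH⁺) ≈ -7
PhCH(CH₃)–OCHO loses HCOO⁻: pKₐ(HCOOH) ≈ 3.8

PhCH(CH₃)–N₂⁺ > PhCH(CH₃)–OTf > PhCH(CH₃)–I > PhCH(CH₃)–S(CH₃)₂⁺ > PhCH(CH₃)–OCHO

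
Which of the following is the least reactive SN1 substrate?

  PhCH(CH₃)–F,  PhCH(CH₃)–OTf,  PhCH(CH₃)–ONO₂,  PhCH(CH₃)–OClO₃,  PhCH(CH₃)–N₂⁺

With the same alkyl group throughout, only the leaving group differentiates the rates.
Leaving-group ability tracks the stability of the departed species; conjugate-acid pKₐ is the usual yardstick (lower pKₐ → better LG).
PhCH(CH₃)–N₂⁺ loses N₂: no meaningful conjugate acid; N₂ departs as an exceptionally stable neutral molecule
PhCH(CH₃)–OTf loses OTf⁻: pKₐ(CF₃SO₃H (triflic acid)) ≈ -14
PhCH(CH₃)–OClO₃ loses ClO₄⁻: pKₐ(HClO₄) ≈ -10
PhCH(CH₃)–ONO₂ loses NO₃⁻: pKₐ(HNO₃) ≈ -1.3
PhCH(CH₃)–F loses F⁻: pKₐ(HF) ≈ 3.2

PhCH(CH₃)–F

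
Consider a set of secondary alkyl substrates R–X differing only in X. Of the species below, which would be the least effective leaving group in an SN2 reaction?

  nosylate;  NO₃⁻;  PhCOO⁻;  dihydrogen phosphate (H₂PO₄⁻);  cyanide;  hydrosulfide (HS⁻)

nosylate: pKₐ(p-O₂NC₆H₄SO₃H) ≈ -3.5
NO₃⁻: pKₐ(HNO₃) ≈ -1.3
dihydrogen phosphate (H₂PO₄⁻): pKₐ(H₃PO₄) ≈ 2.1
PhCOO⁻: pKₐ(C₆H₅COOH) ≈ 4.2
hydrosulfide (HS⁻): pKₐ(H₂S) ≈ 7
cyanide: pKₐ(HCN) ≈ 9.2

cyanide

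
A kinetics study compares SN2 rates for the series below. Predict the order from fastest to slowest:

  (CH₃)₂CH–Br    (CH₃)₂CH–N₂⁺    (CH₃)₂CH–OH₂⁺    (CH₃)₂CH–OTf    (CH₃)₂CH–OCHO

Same R in every case — rank the leaving groups.
The more stable X⁻ (or X) is on its own — i.e. the weaker a base it is — the better a leaving group it makes.
(CH₃)₂CH–N₂⁺ loses N₂: no meaningful conjugate acid; N₂ departs as an exceptionally stable neutral molecule
(CH₃)₂CH–OTf loses OTf⁻: pKₐ(CF₃SO₃H (triflic acid)) ≈ -14
(CH₃)₂CH–Br loses Br⁻: pKₐ(HBr) ≈ -9
(CH₃)₂CH–OH₂⁺ loses H₂O: pKₐ(H₃O⁺) ≈ -1.7
(CH₃)₂CH–OCHO loses HCOO⁻: pKₐ(HCOOH) ≈ 3.8

(CH₃)₂CH–N₂⁺ > (CH₃)₂CH–OTf > (CH₃)₂CH–Br > (CH₃)₂CH–OH₂⁺ > (CH₃)₂CH–OCHO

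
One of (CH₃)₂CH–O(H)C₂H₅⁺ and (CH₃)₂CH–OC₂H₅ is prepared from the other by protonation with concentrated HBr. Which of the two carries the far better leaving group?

(CH₃)₂CH–O(H)C₂H₅⁺

From (CH₃)₂CH–OC₂H₅ the departing group would be CH₃CH₂O⁻ (pKₐ(CH₃CH₂OH) ≈ 16). Strong base; alkoxides do not leave unassisted.
From (CH₃)₂CH–O(H)C₂H₅⁺ the leaving group is R'OH (pKₐ(R'OH₂⁺) ≈ -2.4). Neutral; leaves from a protonated ether (an oxonium ion, R–O(H)R'⁺).
Protonation with concentrated HBr works by allowing neutral ethanol, rather than ethoxide, to depart, making (CH₃)₂CH–O(H)C₂H₅⁺ enormously more reactive.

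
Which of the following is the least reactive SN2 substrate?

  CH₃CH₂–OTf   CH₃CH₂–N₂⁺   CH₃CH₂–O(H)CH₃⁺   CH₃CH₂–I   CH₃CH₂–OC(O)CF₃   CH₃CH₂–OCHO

The skeletons are identical, so relative rate is governed entirely by leaving-group ability.
The more stable X⁻ (or X) is on its own — i.e. the weaker a base it is — the better a leaving group it makes.
CH₃CH₂–N₂⁺ loses N₂: no meaningful conjugate acid; N₂ departs as an exceptionally stable neutral molecule
CH₃CH₂–OTf loses OTf⁻: pKₐ(CF₃SO₃H (triflic acid)) ≈ -14
CH₃CH₂–I loses I⁻: pKₐ(HI) ≈ -10
CH₃CH₂–O(H)CH₃⁺ loses R'OH: pKₐ(R'OH₂⁺) ≈ -2.4
CH₃CH₂–OC(O)CF₃ loses CF₃COO⁻: pKₐ(CF₃COOH) ≈ 0.2
CH₃CH₂–OCHO loses HCOO⁻: pKₐ(HCOOH) ≈ 3.8

CH₃CH₂–OCHO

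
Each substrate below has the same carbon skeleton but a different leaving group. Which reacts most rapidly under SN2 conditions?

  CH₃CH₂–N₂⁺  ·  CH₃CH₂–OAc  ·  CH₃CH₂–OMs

The skeletons are identical, so relative rate is governed entirely by leaving-group ability.
Leaving-group ability tracks the stability of the departed species; conjugate-acid pKₐ is the usual yardstick (lower pKₐ → better LG).
CH₃CH₂–N₂⁺ loses N₂: no meaningful conjugate acid; N₂ departs as an exceptionally stable neutral molecule
CH₃CH₂–OMs loses OMs⁻: pKₐ(CH₃SO₃H (MsOH)) ≈ -1.9
CH₃CH₂–OAc loses AcO⁻: pKₐ(CH₃COOH) ≈ 4.8

CH₃CH₂–N₂⁺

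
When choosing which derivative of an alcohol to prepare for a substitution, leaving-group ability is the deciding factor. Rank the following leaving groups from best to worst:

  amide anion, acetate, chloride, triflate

Rank by basicity of the departing species: weakest base leaves most easily.
triflate: pKₐ(CF₃SO₃H (triflic acid)) ≈ -14
chloride: pKₐ(HCl) ≈ -7
acetate: pKₐ(CH₃COOH) ≈ 4.8
amide anion: pKₐ(NH₃) ≈ 38

triflate > chloride > acetate > amide anion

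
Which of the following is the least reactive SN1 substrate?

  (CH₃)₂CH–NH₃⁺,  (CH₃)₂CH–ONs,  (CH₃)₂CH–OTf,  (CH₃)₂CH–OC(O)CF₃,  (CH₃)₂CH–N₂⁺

With the same alkyl group throughout, only the leaving group differentiates the rates.
Leaving-group ability tracks the stability of the departed species; conjugate-acid pKₐ is the usual yardstick (lower pKₐ → better LG).
(CH₃)₂CH–N₂⁺ loses N₂: no meaningful conjugate acid; N₂ departs as an exceptionally stable neutral molecule
(CH₃)₂CH–OTf loses OTf⁻: pKₐ(CF₃SO₃H (triflic acid)) ≈ -14
(CH₃)₂CH–ONs loses ONs⁻: pKₐ(p-O₂NC₆H₄SO₃H) ≈ -3.5
(CH₃)₂CH–OC(O)CF₃ loses CF₃COO⁻: pKₐ(CF₃COOH) ≈ 0.2
(CH₃)₂CH–NH₃⁺ loses NH₃: pKₐ(NH₄⁺) ≈ 9.2

(CH₃)₂CH–NH₃⁺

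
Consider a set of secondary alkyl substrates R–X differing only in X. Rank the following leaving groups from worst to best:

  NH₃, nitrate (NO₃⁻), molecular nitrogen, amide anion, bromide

amide anion < NH₃ < nitrate (NO₃⁻) < bromide < molecular nitrogen

molecular nitrogen: no meaningful conjugate acid; N₂ departs as an exceptionally stable neutral molecule
bromide: pKₐ(HBr) ≈ -9 — weak base; good leaving group
nitrate (NO₃⁻): pKₐ(HNO₃) ≈ -1.3 — resonance-delocalised over three oxygens
NH₃: pKₐ(NH₄⁺) ≈ 9.2 — neutral but moderately basic; leaves from R–NH₃⁺
amide anion: pKₐ(NH₃) ≈ 38 — extremely strong base; never a leaving group
Reversing gives the worst-to-best order requested.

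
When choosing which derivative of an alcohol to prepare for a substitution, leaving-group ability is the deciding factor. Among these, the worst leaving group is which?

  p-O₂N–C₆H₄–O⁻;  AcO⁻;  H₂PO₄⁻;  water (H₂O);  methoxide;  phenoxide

methoxide

Leaving-group ability tracks the stability of the departed species; conjugate-acid pKₐ is the usual yardstick (lower pKₐ → better LG).
water (H₂O): pKₐ(H₃O⁺) ≈ -1.7
H₂PO₄⁻: pKₐ(H₃PO₄) ≈ 2.1
AcO⁻: pKₐ(CH₃COOH) ≈ 4.8
p-O₂N–C₆H₄–O⁻: pKₐ(p-nitrophenol) ≈ 7.2
phenoxide: pKₐ(C₆H₅OH (phenol)) ≈ 10
methoxide: pKₐ(CH₃OH) ≈ 15.5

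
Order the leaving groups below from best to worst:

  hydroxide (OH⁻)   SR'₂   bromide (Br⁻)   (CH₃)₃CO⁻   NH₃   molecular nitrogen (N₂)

molecular nitrogen (N₂) > bromide (Br⁻) > SR'₂ > NH₃ > hydroxide (OH⁻) > (CH₃)₃CO⁻

Rank by basicity of the departing species: weakest base leaves most easily.
molecular nitrogen (N₂): no meaningful conjugate acid; N₂ departs as an exceptionally stable neutral molecule
bromide (Br⁻): pKₐ(HBr) ≈ -9
SR'₂: pKₐ(R'₂SH⁺) ≈ -7
NH₃: pKₐ(NH₄⁺) ≈ 9.2
hydroxide (OH⁻): pKₐ(H₂O) ≈ 15.7
(CH₃)₃CO⁻: pKₐ(t-BuOH) ≈ 18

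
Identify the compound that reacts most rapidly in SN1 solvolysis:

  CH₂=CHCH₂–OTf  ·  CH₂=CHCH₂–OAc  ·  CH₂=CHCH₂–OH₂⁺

CH₂=CHCH₂–OTf

With the same alkyl group throughout, only the leaving group differentiates the rates.
A good leaving group is a weak base: the lower the pKₐ of its conjugate acid, the more readily it departs.
CH₂=CHCH₂–OTf loses OTf⁻: pKₐ(CF₃SO₃H (triflic acid)) ≈ -14
CH₂=CHCH₂–OH₂⁺ loses H₂O: pKₐ(H₃O⁺) ≈ -1.7
CH₂=CHCH₂–OAc loses AcO⁻: pKₐ(CH₃COOH) ≈ 4.8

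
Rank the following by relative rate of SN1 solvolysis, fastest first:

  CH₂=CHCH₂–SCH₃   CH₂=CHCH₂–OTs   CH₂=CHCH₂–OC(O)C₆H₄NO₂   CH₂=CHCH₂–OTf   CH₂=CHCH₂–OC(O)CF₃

Same R in every case — rank the leaving groups.
Leaving-group ability tracks the stability of the departed species; conjugate-acid pKₐ is the usual yardstick (lower pKₐ → better LG).
CH₂=CHCH₂–OTf loses OTf⁻: pKₐ(CF₃SO₃H (triflic acid)) ≈ -14
CH₂=CHCH₂–OTs loses OTs⁻: pKₐ(p-CH₃C₆H₄SO₃H (TsOH)) ≈ -2.8
CH₂=CHCH₂–OC(O)CF₃ loses CF₃COO⁻: pKₐ(CF₃COOH) ≈ 0.2
CH₂=CHCH₂–OC(O)C₆H₄NO₂ loses p-O₂N–C₆H₄–COO⁻: pKₐ(p-nitrobenzoic acid) ≈ 3.4
CH₂=CHCH₂–SCH₃ loses RS⁻: pKₐ(RSH (a thiol)) ≈ 10.5

CH₂=CHCH₂–OTf > CH₂=CHCH₂–OTs > CH₂=CHCH₂–OC(O)CF₃ > CH₂=CHCH₂–OC(O)C₆H₄NO₂ > CH₂=CHCH₂–SCH₃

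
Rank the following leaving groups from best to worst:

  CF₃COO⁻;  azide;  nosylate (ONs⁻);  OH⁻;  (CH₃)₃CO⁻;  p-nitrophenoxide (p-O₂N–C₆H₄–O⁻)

nosylate (ONs⁻) > CF₃COO⁻ > azide > p-nitrophenoxide (p-O₂N–C₆H₄–O⁻) > OH⁻ > (CH₃)₃CO⁻

Leaving-group ability tracks the stability of the departed species; conjugate-acid pKₐ is the usual yardstick (lower pKₐ → better LG).
nosylate (ONs⁻): pKₐ(p-O₂NC₆H₄SO₃H) ≈ -3.5 — p-nitro group further stabilises the sulfonate
CF₃COO⁻: pKₐ(CF₃COOH) ≈ 0.2 — strongly electron-withdrawing CF₃ stabilises the carboxylate
azide: pKₐ(HN₃) ≈ 4.7
p-nitrophenoxide (p-O₂N–C₆H₄–O⁻): pKₐ(p-nitrophenol) ≈ 7.2 — nitro group delocalises the charge; the classic chromogenic LG
OH⁻: pKₐ(H₂O) ≈ 15.7
(CH₃)₃CO⁻: pKₐ(t-BuOH) ≈ 18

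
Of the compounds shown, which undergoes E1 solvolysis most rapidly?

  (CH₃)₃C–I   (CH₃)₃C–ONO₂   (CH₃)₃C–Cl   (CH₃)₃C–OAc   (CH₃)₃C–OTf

(CH₃)₃C–OTf

Same R in every case — rank the leaving groups.
Rank by basicity of the departing species: weakest base leaves most easily.
(CH₃)₃C–OTf loses OTf⁻: pKₐ(CF₃SO₃H (triflic acid)) ≈ -14
(CH₃)₃C–I loses I⁻: pKₐ(HI) ≈ -10
(CH₃)₃C–Cl loses Cl⁻: pKₐ(HCl) ≈ -7
(CH₃)₃C–ONO₂ loses NO₃⁻: pKₐ(HNO₃) ≈ -1.3
(CH₃)₃C–OAc loses AcO⁻: pKₐ(CH₃COOH) ≈ 4.8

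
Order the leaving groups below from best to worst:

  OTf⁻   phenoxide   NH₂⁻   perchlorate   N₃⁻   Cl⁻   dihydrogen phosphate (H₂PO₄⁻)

A good leaving group is a weak base: the lower the pKₐ of its conjugate acid, the more readily it departs.
OTf⁻: pKₐ(CF₃SO₃H (triflic acid)) ≈ -14
perchlorate: pKₐ(HClO₄) ≈ -10
Cl⁻: pKₐ(HCl) ≈ -7
dihydrogen phosphate (H₂PO₄⁻): pKₐ(H₃PO₄) ≈ 2.1
N₃⁻: pKₐ(HN₃) ≈ 4.7
phenoxide: pKₐ(C₆H₅OH (phenol)) ≈ 10
NH₂⁻: pKₐ(NH₃) ≈ 38

OTf⁻ > perchlorate > Cl⁻ > dihydrogen phosphate (H₂PO₄⁻) > N₃⁻ > phenoxide > NH₂⁻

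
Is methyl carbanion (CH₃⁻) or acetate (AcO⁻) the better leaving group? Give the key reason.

acetate (AcO⁻)

acetate (AcO⁻) is the better leaving group.
pKₐ(CH₃COOH) ≈ 4.8 versus pKₐ(CH₄) ≈ 48: acetate (AcO⁻) is the much weaker base.
Resonance-stabilised but still a weak base.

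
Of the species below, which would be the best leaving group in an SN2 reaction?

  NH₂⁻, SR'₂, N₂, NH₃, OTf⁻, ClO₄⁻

Leaving-group ability tracks the stability of the departed species; conjugate-acid pKₐ is the usual yardstick (lower pKₐ → better LG).
N₂: no meaningful conjugate acid; N₂ departs as an exceptionally stable neutral molecule
OTf⁻: pKₐ(CF₃SO₃H (triflic acid)) ≈ -14
ClO₄⁻: pKₐ(HClO₄) ≈ -10
SR'₂: pKₐ(R'₂SH⁺) ≈ -7
NH₃: pKₐ(NH₄⁺) ≈ 9.2
NH₂⁻: pKₐ(NH₃) ≈ 38

N₂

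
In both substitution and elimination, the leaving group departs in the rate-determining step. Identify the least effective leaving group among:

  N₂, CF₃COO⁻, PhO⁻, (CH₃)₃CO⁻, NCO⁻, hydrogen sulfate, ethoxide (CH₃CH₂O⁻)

(CH₃)₃CO⁻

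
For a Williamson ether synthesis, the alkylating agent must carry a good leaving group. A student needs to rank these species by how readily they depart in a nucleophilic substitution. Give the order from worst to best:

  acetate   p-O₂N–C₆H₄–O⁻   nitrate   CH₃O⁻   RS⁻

CH₃O⁻ < RS⁻ < p-O₂N–C₆H₄–O⁻ < acetate < nitrate

The more stable X⁻ (or X) is on its own — i.e. the weaker a base it is — the better a leaving group it makes.
nitrate: pKₐ(HNO₃) ≈ -1.3 — resonance-delocalised over three oxygens
acetate: pKₐ(CH₃COOH) ≈ 4.8
p-O₂N–C₆H₄–O⁻: pKₐ(p-nitrophenol) ≈ 7.2 — nitro group delocalises the charge; the classic chromogenic LG
RS⁻: pKₐ(RSH (a thiol)) ≈ 10.5
CH₃O⁻: pKₐ(CH₃OH) ≈ 15.5
Listed from poorest to best leaving group as asked.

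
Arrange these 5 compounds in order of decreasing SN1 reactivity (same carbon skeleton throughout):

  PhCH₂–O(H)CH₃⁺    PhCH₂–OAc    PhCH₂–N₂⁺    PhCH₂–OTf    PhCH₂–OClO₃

PhCH₂–N₂⁺ > PhCH₂–OTf > PhCH₂–OClO₃ > PhCH₂–O(H)CH₃⁺ > PhCH₂–OAc

Identical carbon frameworks mean the comparison reduces to leaving-group quality.
Leaving-group ability tracks the stability of the departed species; conjugate-acid pKₐ is the usual yardstick (lower pKₐ → better LG).
PhCH₂–N₂⁺ loses N₂: no meaningful conjugate acid; N₂ departs as an exceptionally stable neutral molecule
PhCH₂–OTf loses OTf⁻: pKₐ(CF₃SO₃H (triflic acid)) ≈ -14
PhCH₂–OClO₃ loses ClO₄⁻: pKₐ(HClO₄) ≈ -10
PhCH₂–O(H)CH₃⁺ loses R'OH: pKₐ(R'OH₂⁺) ≈ -2.4
PhCH₂–OAc loses AcO⁻: pKₐ(CH₃COOH) ≈ 4.8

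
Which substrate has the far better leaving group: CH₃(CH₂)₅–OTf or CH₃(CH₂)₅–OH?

CH₃(CH₂)₅–OTf

From CH₃(CH₂)₅–OH the departing group would be OH⁻ (pKₐ(H₂O) ≈ 15.7). Strong base; essentially never leaves without prior activation.
From CH₃(CH₂)₅–OTf the leaving group is OTf⁻ (pKₐ(CF₃SO₃H (triflic acid)) ≈ -14). Charge spread over three oxygens and a CF₃ group; the premier leaving group in synthesis.
(In practice CH₃(CH₂)₅–OTf is made from CH₃(CH₂)₅–OH by treatment with Tf₂O / 2,6-lutidine, converting the hydroxyl into a triflate.)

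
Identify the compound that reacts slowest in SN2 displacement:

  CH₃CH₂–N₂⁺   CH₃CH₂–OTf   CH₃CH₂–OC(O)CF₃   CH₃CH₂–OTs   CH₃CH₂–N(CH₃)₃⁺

Same R in every case — rank the leaving groups.
Rank by basicity of the departing species: weakest base leaves most easily.
CH₃CH₂–N₂⁺ loses N₂: no meaningful conjugate acid; N₂ departs as an exceptionally stable neutral molecule
CH₃CH₂–OTf loses OTf⁻: pKₐ(CF₃SO₃H (triflic acid)) ≈ -14
CH₃CH₂–OTs loses OTs⁻: pKₐ(p-CH₃C₆H₄SO₃H (TsOH)) ≈ -2.8
CH₃CH₂–OC(O)CF₃ loses CF₃COO⁻: pKₐ(CF₃COOH) ≈ 0.2
CH₃CH₂–N(CH₃)₃⁺ loses NR'₃: pKₐ(R'₃NH⁺) ≈ 10.7

CH₃CH₂–N(CH₃)₃⁺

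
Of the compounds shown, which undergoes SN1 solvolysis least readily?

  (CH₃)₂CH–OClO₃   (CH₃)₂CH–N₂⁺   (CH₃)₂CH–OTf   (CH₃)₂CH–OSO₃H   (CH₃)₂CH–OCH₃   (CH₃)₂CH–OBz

(CH₃)₂CH–OCH₃

With the same alkyl group throughout, only the leaving group differentiates the rates.
A good leaving group is a weak base: the lower the pKₐ of its conjugate acid, the more readily it departs.
(CH₃)₂CH–N₂⁺ loses N₂: no meaningful conjugate acid; N₂ departs as an exceptionally stable neutral molecule
(CH₃)₂CH–OTf loses OTf⁻: pKₐ(CF₃SO₃H (triflic acid)) ≈ -14
(CH₃)₂CH–OClO₃ loses ClO₄⁻: pKₐ(HClO₄) ≈ -10
(CH₃)₂CH–OSO₃H loses HSO₄⁻: pKₐ(H₂SO₄) ≈ -3
(CH₃)₂CH–OBz loses PhCOO⁻: pKₐ(C₆H₅COOH) ≈ 4.2
(CH₃)₂CH–OCH₃ loses CH₃O⁻: pKₐ(CH₃OH) ≈ 15.5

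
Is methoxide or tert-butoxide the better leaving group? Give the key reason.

methoxide

methoxide is the better leaving group.
pKₐ(CH₃OH) ≈ 15.5 versus pKₐ(t-BuOH) ≈ 18: methoxide is the much weaker base.
Strong base; alkoxides do not leave unassisted.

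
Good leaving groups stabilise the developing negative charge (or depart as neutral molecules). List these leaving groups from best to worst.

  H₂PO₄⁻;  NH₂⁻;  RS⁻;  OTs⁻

The more stable X⁻ (or X) is on its own — i.e. the weaker a base it is — the better a leaving group it makes.
OTs⁻: pKₐ(p-CH₃C₆H₄SO₃H (TsOH)) ≈ -2.8
H₂PO₄⁻: pKₐ(H₃PO₄) ≈ 2.1
RS⁻: pKₐ(RSH (a thiol)) ≈ 10.5
NH₂⁻: pKₐ(NH₃) ≈ 38

OTs⁻ > H₂PO₄⁻ > RS⁻ > NH₂⁻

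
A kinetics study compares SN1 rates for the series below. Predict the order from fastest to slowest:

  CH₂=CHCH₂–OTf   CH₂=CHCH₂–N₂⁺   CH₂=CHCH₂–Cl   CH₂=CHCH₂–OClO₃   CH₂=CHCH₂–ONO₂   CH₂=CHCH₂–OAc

CH₂=CHCH₂–N₂⁺ > CH₂=CHCH₂–OTf > CH₂=CHCH₂–OClO₃ > CH₂=CHCH₂–Cl > CH₂=CHCH₂–ONO₂ > CH₂=CHCH₂–OAc

With the same alkyl group throughout, only the leaving group differentiates the rates.
The more stable X⁻ (or X) is on its own — i.e. the weaker a base it is — the better a leaving group it makes.
CH₂=CHCH₂–N₂⁺ loses N₂: no meaningful conjugate acid; N₂ departs as an exceptionally stable neutral molecule
CH₂=CHCH₂–OTf loses OTf⁻: pKₐ(CF₃SO₃H (triflic acid)) ≈ -14
CH₂=CHCH₂–OClO₃ loses ClO₄⁻: pKₐ(HClO₄) ≈ -10
CH₂=CHCH₂–Cl loses Cl⁻: pKₐ(HCl) ≈ -7
CH₂=CHCH₂–ONO₂ loses NO₃⁻: pKₐ(HNO₃) ≈ -1.3
CH₂=CHCH₂–OAc loses AcO⁻: pKₐ(CH₃COOH) ≈ 4.8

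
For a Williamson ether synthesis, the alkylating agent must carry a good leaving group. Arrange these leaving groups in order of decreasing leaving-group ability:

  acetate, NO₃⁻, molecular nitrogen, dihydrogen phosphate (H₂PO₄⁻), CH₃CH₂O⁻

molecular nitrogen > NO₃⁻ > dihydrogen phosphate (H₂PO₄⁻) > acetate > CH₃CH₂O⁻

Rank by basicity of the departing species: weakest base leaves most easily.
molecular nitrogen: no meaningful conjugate acid; N₂ departs as an exceptionally stable neutral molecule
NO₃⁻: pKₐ(HNO₃) ≈ -1.3 — resonance-delocalised over three oxygens
dihydrogen phosphate (H₂PO₄⁻): pKₐ(H₃PO₄) ≈ 2.1 — moderate base; biological leaving group after further activation
acetate: pKₐ(CH₃COOH) ≈ 4.8
CH₃CH₂O⁻: pKₐ(CH₃CH₂OH) ≈ 16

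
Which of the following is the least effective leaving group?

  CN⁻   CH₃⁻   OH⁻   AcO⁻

CH₃⁻

Leaving-group ability tracks the stability of the departed species; conjugate-acid pKₐ is the usual yardstick (lower pKₐ → better LG).
AcO⁻: pKₐ(CH₃COOH) ≈ 4.8
CN⁻: pKₐ(HCN) ≈ 9.2
OH⁻: pKₐ(H₂O) ≈ 15.7
CH₃⁻: pKₐ(CH₄) ≈ 48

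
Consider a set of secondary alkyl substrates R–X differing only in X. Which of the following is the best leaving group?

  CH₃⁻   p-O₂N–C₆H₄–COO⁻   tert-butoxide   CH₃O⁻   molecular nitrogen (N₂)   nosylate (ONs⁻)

molecular nitrogen (N₂)

The more stable X⁻ (or X) is on its own — i.e. the weaker a base it is — the better a leaving group it makes.
molecular nitrogen (N₂): no meaningful conjugate acid; N₂ departs as an exceptionally stable neutral molecule
nosylate (ONs⁻): pKₐ(p-O₂NC₆H₄SO₃H) ≈ -3.5
p-O₂N–C₆H₄–COO⁻: pKₐ(p-nitrobenzoic acid) ≈ 3.4
CH₃O⁻: pKₐ(CH₃OH) ≈ 15.5
tert-butoxide: pKₐ(t-BuOH) ≈ 18
CH₃⁻: pKₐ(CH₄) ≈ 48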